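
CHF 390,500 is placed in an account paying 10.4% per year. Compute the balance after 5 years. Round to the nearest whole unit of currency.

CHF 640,422

FV = PV·(1+i)^n = 390,500 × 1.640006 = 640,422.2398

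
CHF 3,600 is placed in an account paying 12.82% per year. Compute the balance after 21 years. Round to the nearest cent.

FV = 3,600 × (1 + 0.1282)^21 = 45,332.5870

CHF 45,332.59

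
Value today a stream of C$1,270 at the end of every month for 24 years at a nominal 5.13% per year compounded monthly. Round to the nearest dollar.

With 12 periods per year: i = 0.004275, n = 288.
Annuity factor a(288|0.004275) = 165.448149; PV = 1270 × 165.448149 = 210,119.1497

C$210,119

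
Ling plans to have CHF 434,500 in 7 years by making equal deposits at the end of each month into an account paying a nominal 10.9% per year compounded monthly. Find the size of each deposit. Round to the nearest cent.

i = 0.109/12 = 0.00908333 per month; n = 7·12 = 84.
FV-annuity factor = 125.210210; PMT = 434500 / 125.210210 = 3,470.1643

CHF 3,470.16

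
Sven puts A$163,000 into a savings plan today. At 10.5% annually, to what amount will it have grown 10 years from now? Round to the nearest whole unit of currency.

A$442,395

FV = 163,000 × (1 + 0.105)^10 = 442,395.1780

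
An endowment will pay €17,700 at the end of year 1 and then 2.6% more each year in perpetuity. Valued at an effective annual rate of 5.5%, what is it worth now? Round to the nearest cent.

€610,344.83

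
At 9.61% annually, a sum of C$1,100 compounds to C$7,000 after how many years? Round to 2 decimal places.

(1+i)^n = 7000/1100 = 6.36364, so n = ln 6.36364 / ln 1.0961 = 20.1682 years

20.17 years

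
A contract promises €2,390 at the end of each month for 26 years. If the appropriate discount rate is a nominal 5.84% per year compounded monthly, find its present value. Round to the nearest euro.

With 12 periods per year: i = 0.00486667, n = 312.
PV = PMT · [1 − (1+i)^(−n)] / i = 2390 · 160.300611 = 383,118.4593

€383,118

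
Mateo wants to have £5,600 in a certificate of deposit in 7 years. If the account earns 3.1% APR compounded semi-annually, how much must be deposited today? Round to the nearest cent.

£4,515.12

Periodic rate i = 0.031/2 = 0.0155; n = 7 × 2 = 14 periods.
Discount factor = (1+0.0155)^(−14) = 0.806271; PV = 5,600 × 0.806271 = 4,515.1173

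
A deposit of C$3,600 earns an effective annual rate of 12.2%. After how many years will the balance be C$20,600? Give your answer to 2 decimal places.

15.15 years

(1+i)^n = 20600/3600 = 5.72222, so n = ln 5.72222 / ln 1.122 = 15.1535 years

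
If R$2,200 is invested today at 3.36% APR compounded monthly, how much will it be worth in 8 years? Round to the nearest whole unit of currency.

With 12 periods per year: i = 0.0028, n = 96.
2,200 × (1+0.0028)^96 = 2,200 × 1.307902 = 2,877.3846

R$2,877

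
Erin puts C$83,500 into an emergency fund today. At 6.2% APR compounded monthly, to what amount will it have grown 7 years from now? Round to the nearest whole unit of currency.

With 12 periods per year: i = 0.00516667, n = 84.
FV = 83,500 × (1 + 0.00516667)^84 = 128,731.5608

C$128,732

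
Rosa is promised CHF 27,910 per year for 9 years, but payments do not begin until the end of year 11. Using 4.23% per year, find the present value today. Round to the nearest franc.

CHF 135,704

Value one period before first payment (t=10): 27910 × [1 − (1+0.0423)^(−9)] / 0.0423 = 27910 × 7.358015 = 205,362.2126
Discount back 10 years: 205,362.2126 × (1+0.0423)^(−10) = 205,362.2126 × 0.660804 = 135,704.1588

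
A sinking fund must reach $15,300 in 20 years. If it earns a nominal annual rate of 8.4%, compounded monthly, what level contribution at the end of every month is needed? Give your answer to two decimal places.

With 12 periods per year: i = 0.007, n = 240.
PMT = 15300 / ( [(1+0.007)^240 − 1] / 0.007 ) = 15300 / 619.177812 = 24.7102

$24.71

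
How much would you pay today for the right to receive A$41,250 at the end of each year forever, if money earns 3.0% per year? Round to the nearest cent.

PV = C/r = 41250/0.03 = 1,375,000.0000

A$1,375,000.00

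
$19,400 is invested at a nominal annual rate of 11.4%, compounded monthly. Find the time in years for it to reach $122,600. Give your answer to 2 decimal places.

16.25 years

Periodic rate i = 0.114/12 = 0.0095.
n = ln(122600/19400) / ln(1+0.0095) = ln(6.31959) / 0.009455 = 194.9892 months
= 194.9892/12 years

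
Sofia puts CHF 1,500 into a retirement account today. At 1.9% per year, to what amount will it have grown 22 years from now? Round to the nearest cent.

FV = PV·(1+i)^n = 1,500 × 1.512976 = 2,269.4640

CHF 2,269.46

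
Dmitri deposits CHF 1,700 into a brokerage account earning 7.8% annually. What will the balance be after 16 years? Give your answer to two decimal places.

FV = 1,700 × (1 + 0.078)^16 = 5,653.9127

CHF 5,653.91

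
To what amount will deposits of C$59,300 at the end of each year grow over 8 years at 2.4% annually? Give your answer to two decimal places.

FV = 59300 × [(1+0.024)^8 − 1] / 0.024 = 59300 × 8.705242 = 516,220.8793

C$516,220.88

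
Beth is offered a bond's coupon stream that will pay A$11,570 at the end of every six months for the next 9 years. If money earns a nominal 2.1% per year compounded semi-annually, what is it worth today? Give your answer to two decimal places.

Periodic rate i = 0.021/2 = 0.0105; n = 9 × 2 = 18 periods.
PV = PMT · [1 − (1+i)^(−n)] / i = 11570 · 16.323564 = 188,863.6386

A$188,863.64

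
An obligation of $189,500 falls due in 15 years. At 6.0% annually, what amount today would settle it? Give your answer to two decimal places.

PV = FV·(1+i)^(−n) = 189,500 × 0.417265 = 79,071.7290

$79,071.73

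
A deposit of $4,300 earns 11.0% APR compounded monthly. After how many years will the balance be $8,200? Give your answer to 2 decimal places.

5.90 years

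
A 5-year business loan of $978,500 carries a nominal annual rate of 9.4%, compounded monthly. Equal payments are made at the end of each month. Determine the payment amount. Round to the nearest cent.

$20,502.54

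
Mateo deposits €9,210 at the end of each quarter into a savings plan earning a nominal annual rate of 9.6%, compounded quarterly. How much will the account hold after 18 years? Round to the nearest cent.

i = 0.096/4 = 0.024 per quarter; n = 18·4 = 72.
FV = 9210 × [(1+0.024)^72 − 1] / 0.024 = 9210 × 188.152178 = 1,732,881.5560

€1,732,881.56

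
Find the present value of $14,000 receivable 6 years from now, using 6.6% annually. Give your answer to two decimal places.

$9,540.80

PV = FV·(1+i)^(−n) = 14,000 × 0.681486 = 9,540.8003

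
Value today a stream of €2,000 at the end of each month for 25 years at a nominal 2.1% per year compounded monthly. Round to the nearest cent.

i = 0.021/12 = 0.00175 per month; n = 25·12 = 300.
Annuity factor a(300|0.00175) = 233.241797; PV = 2000 × 233.241797 = 466,483.5934

€466,483.59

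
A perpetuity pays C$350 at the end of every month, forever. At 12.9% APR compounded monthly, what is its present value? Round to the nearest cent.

C$32,558.14

Periodic rate i = 0.129/12 = 0.01075.
PV = C/r = 350/0.01075 = 32,558.1395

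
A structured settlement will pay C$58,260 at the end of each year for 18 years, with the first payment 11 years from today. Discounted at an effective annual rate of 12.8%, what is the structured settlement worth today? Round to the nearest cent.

C$120,866.46

Value one period before first payment (t=10): 58260 × [1 − (1+0.128)^(−18)] / 0.128 = 58260 × 6.918729 = 403,085.1542
PV₀ = 403,085.1542 / (1+0.128)^10 = 403,085.1542 / 3.334963 = 120,866.4612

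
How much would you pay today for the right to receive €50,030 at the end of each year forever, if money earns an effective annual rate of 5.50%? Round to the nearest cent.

PV = C/r = 50030/0.055 = 909,636.3636

€909,636.36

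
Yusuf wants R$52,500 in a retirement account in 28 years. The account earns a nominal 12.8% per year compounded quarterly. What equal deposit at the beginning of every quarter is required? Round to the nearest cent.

Periodic rate i = 0.128/4 = 0.032; n = 28 × 4 = 112 periods.
FV-annuity factor × (1+i) = 1065.885207; PMT = 52500 / 1065.885207 = 49.2548

R$49.25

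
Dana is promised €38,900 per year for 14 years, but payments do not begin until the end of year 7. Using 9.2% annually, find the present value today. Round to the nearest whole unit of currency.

PV at t=6 (ordinary 14-year annuity): 38900 × a(14|0.092) = 38900 × 7.699303 = 299,502.8723
PV₀ = 299,502.8723 / (1+0.092)^6 = 299,502.8723 / 1.695649 = 176,630.2817

€176,630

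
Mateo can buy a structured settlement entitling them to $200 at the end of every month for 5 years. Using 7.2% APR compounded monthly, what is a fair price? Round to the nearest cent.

$10,052.43

i = 0.072/12 = 0.006 per month; n = 5·12 = 60.
PV = 200 × [1 − (1+0.006)^(−60)] / 0.006 = 200 × 50.262130 = 10,052.4260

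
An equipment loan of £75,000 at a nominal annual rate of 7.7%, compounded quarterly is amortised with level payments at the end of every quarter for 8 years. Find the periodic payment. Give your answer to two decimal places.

£3,161.07

With 4 periods per year: i = 0.01925, n = 32.
Annuity-PV factor = 23.726154; PMT = 75000 / 23.726154 = 3,161.0686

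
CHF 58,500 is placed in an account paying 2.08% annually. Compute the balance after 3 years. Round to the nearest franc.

FV = 58,500 × (1 + 0.0208)^3 = 62,226.8548

CHF 62,227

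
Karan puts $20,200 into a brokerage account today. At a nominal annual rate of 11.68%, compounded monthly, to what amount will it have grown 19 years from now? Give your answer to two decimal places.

i = 0.1168/12 = 0.00973333 per month; n = 19·12 = 228.
20,200 × (1+0.00973333)^228 = 20,200 × 9.101775 = 183,855.8581

$183,855.86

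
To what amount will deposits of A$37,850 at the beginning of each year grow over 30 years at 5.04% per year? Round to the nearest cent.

A$2,659,667.64

Accumulation factor s(30|0.0504) × (1+i) = 70.268630; FV = 37850 × 70.268630 = 2,659,667.6445
(Beginning-of-period payments → annuity-due factor ×(1+i).)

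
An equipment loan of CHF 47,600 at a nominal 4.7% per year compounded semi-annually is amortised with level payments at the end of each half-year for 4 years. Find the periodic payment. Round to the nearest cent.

Periodic rate i = 0.047/2 = 0.0235; n = 4 × 2 = 8 periods.
Annuity-PV factor = 7.216217; PMT = 47600 / 7.216217 = 6,596.2539

CHF 6,596.25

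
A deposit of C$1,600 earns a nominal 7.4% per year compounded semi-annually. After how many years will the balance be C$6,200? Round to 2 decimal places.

18.64 years

Periodic rate i = 0.074/2 = 0.037.
(1+i)^n = 6200/1600 = 3.87500, so n = ln 3.87500 / ln 1.037 = 37.2825 half-years
= 37.2825/2 years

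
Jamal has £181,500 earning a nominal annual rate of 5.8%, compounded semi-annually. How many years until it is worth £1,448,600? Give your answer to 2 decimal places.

Periodic rate i = 0.058/2 = 0.029.
n = ln(1.4486e+06/181500) / ln(1+0.029) = ln(7.98127) / 0.028587 = 72.6576 half-years
= 72.6576/2 years

36.33 years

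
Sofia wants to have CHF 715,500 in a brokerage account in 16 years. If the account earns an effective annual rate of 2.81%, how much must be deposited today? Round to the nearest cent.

CHF 459,244.42

Discount factor = (1+0.0281)^(−16) = 0.641851; PV = 715,500 × 0.641851 = 459,244.4237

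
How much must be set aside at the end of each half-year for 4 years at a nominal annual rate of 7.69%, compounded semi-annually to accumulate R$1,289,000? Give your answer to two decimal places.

With 2 periods per year: i = 0.03845, n = 8.
FV-annuity factor = 9.163494; PMT = 1.289e+06 / 9.163494 = 140,666.8612

R$140,666.86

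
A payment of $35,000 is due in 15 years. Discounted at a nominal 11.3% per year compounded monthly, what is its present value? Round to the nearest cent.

Periodic rate i = 0.113/12 = 0.00941667; n = 15 × 12 = 180 periods.
Discount factor = (1+0.00941667)^(−180) = 0.185061; PV = 35,000 × 0.185061 = 6,477.1392

$6,477.14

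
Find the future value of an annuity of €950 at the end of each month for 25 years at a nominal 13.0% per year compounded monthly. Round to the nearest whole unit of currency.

i = 0.13/12 = 0.0108333 per month; n = 25·12 = 300.
FV = PMT · [(1+i)^n − 1] / i = 950 · 2247.091520 = 2,134,736.9444

€2,134,737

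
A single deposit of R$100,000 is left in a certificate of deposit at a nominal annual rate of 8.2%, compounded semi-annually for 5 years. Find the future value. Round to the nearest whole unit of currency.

R$149,454

With 2 periods per year: i = 0.041, n = 10.
FV = PV·(1+i)^n = 100,000 × 1.494539 = 149,453.9147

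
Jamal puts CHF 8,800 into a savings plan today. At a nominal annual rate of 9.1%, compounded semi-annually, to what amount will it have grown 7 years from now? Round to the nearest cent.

Periodic rate i = 0.091/2 = 0.0455; n = 7 × 2 = 14 periods.
FV = PV·(1+i)^n = 8,800 × 1.864389 = 16,406.6228

CHF 16,406.62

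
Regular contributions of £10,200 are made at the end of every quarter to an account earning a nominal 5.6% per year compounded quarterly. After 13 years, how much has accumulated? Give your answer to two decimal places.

With 4 periods per year: i = 0.014, n = 52.
FV = PMT · [(1+i)^n − 1] / i = 10200 · 75.750353 = 772,653.5984

£772,653.60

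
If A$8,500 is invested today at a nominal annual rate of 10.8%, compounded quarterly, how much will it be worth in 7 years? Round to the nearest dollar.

A$17,922

i = 0.108/4 = 0.027 per quarter; n = 7·4 = 28.
FV = 8,500 × (1 + 0.027)^28 = 17,922.2011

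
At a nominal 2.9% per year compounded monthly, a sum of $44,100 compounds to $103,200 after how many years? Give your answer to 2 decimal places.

Periodic rate i = 0.029/12 = 0.00241667.
n = ln(103200/44100) / ln(1+0.00241667) = ln(2.34014) / 0.002414 = 352.2356 months
= 352.2356/12 years

29.35 years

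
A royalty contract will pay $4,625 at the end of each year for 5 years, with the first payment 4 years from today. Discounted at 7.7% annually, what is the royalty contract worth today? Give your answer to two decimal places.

$14,899.59

Value one period before first payment (t=3): 4625 × [1 − (1+0.077)^(−5)] / 0.077 = 4625 × 4.024480 = 18,613.2208
PV₀ = 18,613.2208 / (1+0.077)^3 = 18,613.2208 / 1.249244 = 14,899.5935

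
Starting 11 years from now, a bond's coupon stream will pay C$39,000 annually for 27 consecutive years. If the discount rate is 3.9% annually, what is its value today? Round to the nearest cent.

C$439,307.85

Value one period before first payment (t=10): 39000 × [1 − (1+0.039)^(−27)] / 0.039 = 39000 × 16.514287 = 644,057.1971
Discount back 10 years: 644,057.1971 × (1+0.039)^(−10) = 644,057.1971 × 0.682094 = 439,307.8484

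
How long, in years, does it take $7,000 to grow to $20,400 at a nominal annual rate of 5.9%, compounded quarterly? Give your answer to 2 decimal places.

Periodic rate i = 0.059/4 = 0.01475.
(1+i)^n = 20400/7000 = 2.91429, so n = ln 2.91429 / ln 1.01475 = 73.0504 quarters
= 73.0504/4 years

18.26 years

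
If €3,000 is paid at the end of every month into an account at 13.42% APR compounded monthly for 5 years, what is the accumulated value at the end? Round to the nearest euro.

Periodic rate i = 0.1342/12 = 0.0111833; n = 5 × 12 = 60 periods.
FV = PMT · [(1+i)^n − 1] / i = 3000 · 84.851329 = 254,553.9882

€254,554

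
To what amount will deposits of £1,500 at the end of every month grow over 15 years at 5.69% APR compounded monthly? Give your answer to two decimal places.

£424,888.20

With 12 periods per year: i = 0.00474167, n = 180.
Accumulation factor s(180|0.00474167) = 283.258800; FV = 1500 × 283.258800 = 424,888.2007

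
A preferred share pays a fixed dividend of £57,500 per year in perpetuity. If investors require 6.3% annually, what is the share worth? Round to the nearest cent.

PV = PMT / i = 57500 / 0.063 = 912,698.4127

£912,698.41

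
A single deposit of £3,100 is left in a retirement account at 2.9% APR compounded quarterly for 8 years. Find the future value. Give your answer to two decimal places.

£3,906.20

Periodic rate i = 0.029/4 = 0.00725; n = 8 × 4 = 32 periods.
FV = 3,100 × (1 + 0.00725)^32 = 3,906.2005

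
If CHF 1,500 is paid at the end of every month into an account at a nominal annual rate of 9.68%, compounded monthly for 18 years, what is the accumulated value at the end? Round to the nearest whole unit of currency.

CHF 868,621

With 12 periods per year: i = 0.00806667, n = 216.
Accumulation factor s(216|0.00806667) = 579.080813; FV = 1500 × 579.080813 = 868,621.2201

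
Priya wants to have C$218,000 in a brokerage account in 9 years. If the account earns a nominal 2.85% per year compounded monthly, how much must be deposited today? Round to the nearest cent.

i = 0.0285/12 = 0.002375 per month; n = 9·12 = 108.
Discount factor = (1+0.002375)^(−108) = 0.773990; PV = 218,000 × 0.773990 = 168,729.8939

C$168,729.89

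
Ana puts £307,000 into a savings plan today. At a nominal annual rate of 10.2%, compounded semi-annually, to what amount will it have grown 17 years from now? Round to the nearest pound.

With 2 periods per year: i = 0.051, n = 34.
FV = 307,000 × (1 + 0.051)^34 = 1,665,830.1588

£1,665,830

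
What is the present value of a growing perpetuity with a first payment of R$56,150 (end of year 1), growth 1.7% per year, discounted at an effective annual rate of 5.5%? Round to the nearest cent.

R$1,477,631.58

PV = D₁/(r − g) = 56150/(0.055 − 0.017) = 1,477,631.5789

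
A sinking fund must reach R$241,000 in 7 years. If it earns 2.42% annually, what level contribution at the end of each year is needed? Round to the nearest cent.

R$32,008.71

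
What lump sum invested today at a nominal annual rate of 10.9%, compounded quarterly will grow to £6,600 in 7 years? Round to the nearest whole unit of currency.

£3,109

Periodic rate i = 0.109/4 = 0.02725; n = 7 × 4 = 28 periods.
Discount factor = (1+0.02725)^(−28) = 0.471051; PV = 6,600 × 0.471051 = 3,108.9357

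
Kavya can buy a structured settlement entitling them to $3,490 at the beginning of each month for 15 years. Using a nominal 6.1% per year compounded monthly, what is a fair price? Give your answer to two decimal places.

i = 0.061/12 = 0.00508333 per month; n = 15·12 = 180.
PV = 3490 × [1 − (1+0.00508333)^(−180)] / 0.00508333 × (1+i) = 3490 × 118.346880 = 413,030.6111
Payments are at the start of each period, so multiply by (1+i).

$413,030.61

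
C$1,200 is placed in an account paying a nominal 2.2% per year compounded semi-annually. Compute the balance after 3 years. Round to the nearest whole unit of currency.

C$1,281

Periodic rate i = 0.022/2 = 0.011; n = 3 × 2 = 6 periods.
1,200 × (1+0.011)^6 = 1,200 × 1.067842 = 1,281.4102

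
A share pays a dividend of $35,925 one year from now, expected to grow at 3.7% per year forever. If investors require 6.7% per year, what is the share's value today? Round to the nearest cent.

$1,197,500.00

PV = PMT / (i − g) = 35925 / (0.067 − 0.037) = 35925 / 0.030000 = 1,197,500.0000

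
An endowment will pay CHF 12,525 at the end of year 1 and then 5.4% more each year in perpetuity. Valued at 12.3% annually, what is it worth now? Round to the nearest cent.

PV = PMT / (i − g) = 12525 / (0.123 − 0.054) = 12525 / 0.069000 = 181,521.7391

CHF 181,521.74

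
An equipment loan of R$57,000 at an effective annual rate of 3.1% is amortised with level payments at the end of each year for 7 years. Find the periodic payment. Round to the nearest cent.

PMT = 57000 / ( [1 − (1+0.031)^(−7)] / 0.031 ) = 57000 / 6.206870 = 9,183.3733

R$9,183.37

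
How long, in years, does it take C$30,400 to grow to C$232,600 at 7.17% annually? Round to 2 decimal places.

29.39 years

(1+i)^n = 232600/30400 = 7.65132, so n = ln 7.65132 / ln 1.0717 = 29.3861 years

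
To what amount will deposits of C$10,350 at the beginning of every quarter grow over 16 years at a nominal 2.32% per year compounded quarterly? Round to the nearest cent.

Periodic rate i = 0.0232/4 = 0.0058; n = 16 × 4 = 64 periods.
FV = PMT · [(1+i)^n − 1] / i × (1+i) = 10350 · 77.675411 = 803,940.5031
(Beginning-of-period payments → annuity-due factor ×(1+i).)

C$803,940.50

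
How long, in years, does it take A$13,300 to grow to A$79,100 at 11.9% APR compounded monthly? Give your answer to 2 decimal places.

Periodic rate i = 0.119/12 = 0.00991667.
(1+i)^n = 79100/13300 = 5.94737, so n = ln 5.94737 / ln 1.00992 = 180.6832 months
= 180.6832/12 years

15.06 years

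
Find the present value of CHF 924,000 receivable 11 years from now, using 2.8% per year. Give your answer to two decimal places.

CHF 681,942.43

PV = FV·(1+i)^(−n) = 924,000 × 0.738033 = 681,942.4256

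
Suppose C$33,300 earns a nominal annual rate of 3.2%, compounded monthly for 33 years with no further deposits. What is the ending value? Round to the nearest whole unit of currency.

C$95,598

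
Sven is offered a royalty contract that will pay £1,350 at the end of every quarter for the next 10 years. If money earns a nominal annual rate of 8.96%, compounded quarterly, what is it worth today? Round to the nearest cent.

Periodic rate i = 0.0896/4 = 0.0224; n = 10 × 4 = 40 periods.
PV = PMT · [1 − (1+i)^(−n)] / i = 1350 · 26.238598 = 35,422.1068

£35,422.11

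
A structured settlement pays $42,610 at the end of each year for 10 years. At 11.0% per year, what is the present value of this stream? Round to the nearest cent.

Annuity factor a(10|0.11) = 5.889232; PV = 42610 × 5.889232 = 250,940.1760

$250,940.18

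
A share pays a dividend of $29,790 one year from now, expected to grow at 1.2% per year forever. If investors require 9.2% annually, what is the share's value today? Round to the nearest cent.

PV = D₁/(r − g) = 29790/(0.092 − 0.012) = 372,375.0000

$372,375.00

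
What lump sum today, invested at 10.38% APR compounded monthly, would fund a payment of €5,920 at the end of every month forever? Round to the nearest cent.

€684,393.06

Periodic rate i = 0.1038/12 = 0.00865.
PV = C/r = 5920/0.00865 = 684,393.0636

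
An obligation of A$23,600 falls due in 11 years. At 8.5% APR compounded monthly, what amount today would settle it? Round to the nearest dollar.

i = 0.085/12 = 0.00708333 per month; n = 11·12 = 132.
Discount factor = (1+0.00708333)^(−132) = 0.393882; PV = 23,600 × 0.393882 = 9,295.6134

A$9,296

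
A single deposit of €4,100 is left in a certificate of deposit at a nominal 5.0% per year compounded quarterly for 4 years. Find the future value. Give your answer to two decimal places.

€5,001.55

With 4 periods per year: i = 0.0125, n = 16.
FV = PV·(1+i)^n = 4,100 × 1.219890 = 5,001.5471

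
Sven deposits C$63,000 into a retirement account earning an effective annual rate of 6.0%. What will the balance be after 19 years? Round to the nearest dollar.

C$190,613

FV = PV·(1+i)^n = 63,000 × 3.025600 = 190,612.7686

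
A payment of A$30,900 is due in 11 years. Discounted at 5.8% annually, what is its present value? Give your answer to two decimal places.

A$16,619.43

PV = 30,900 / (1 + 0.058)^11 = 30,900 / 1.859269 = 16,619.4304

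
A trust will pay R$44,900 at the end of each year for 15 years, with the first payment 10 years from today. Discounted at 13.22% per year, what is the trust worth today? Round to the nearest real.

Value one period before first payment (t=9): 44900 × [1 − (1+0.1322)^(−15)] / 0.1322 = 44900 × 6.389612 = 286,893.5738
PV₀ = 286,893.5738 / (1+0.1322)^9 = 286,893.5738 / 3.057091 = 93,845.2867

R$93,845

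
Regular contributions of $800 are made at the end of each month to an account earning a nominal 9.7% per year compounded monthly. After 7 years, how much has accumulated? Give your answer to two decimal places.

$95,656.55

With 12 periods per year: i = 0.00808333, n = 84.
FV = PMT · [(1+i)^n − 1] / i = 800 · 119.570683 = 95,656.5461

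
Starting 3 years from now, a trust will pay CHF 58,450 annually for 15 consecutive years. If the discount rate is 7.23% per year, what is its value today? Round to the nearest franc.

Value one period before first payment (t=2): 58450 × [1 − (1+0.0723)^(−15)] / 0.0723 = 58450 × 8.977065 = 524,709.4391
Discount back 2 years: 524,709.4391 × (1+0.0723)^(−2) = 524,709.4391 × 0.869696 = 456,337.6114

CHF 456,338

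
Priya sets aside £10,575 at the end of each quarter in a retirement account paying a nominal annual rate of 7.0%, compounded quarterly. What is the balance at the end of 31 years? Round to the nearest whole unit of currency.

i = 0.07/4 = 0.0175 per quarter; n = 31·4 = 124.
FV = 10575 × [(1+0.0175)^124 − 1] / 0.0175 = 10575 × 434.024811 = 4,589,812.3715

£4,589,812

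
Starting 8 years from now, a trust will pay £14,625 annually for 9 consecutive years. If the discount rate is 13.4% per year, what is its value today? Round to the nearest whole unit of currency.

Value one period before first payment (t=7): 14625 × [1 − (1+0.134)^(−9)] / 0.134 = 14625 × 5.056232 = 73,947.3894
Discount back 7 years: 73,947.3894 × (1+0.134)^(−7) = 73,947.3894 × 0.414676 = 30,664.1877

£30,664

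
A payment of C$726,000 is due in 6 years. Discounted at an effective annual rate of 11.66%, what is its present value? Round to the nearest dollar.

C$374,585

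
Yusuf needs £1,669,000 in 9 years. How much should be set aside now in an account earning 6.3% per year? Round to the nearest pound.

£963,068

PV = FV·(1+i)^(−n) = 1,669,000 × 0.577033 = 963,068.0072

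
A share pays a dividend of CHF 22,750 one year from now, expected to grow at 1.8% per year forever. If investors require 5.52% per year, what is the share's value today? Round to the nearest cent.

PV = PMT / (i − g) = 22750 / (0.0552 − 0.018) = 22750 / 0.037200 = 611,559.1398

CHF 611,559.14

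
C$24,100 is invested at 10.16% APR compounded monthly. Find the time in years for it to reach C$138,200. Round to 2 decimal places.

17.26 years

Periodic rate i = 0.1016/12 = 0.00846667.
n = ln(138200/24100) / ln(1+0.00846667) = ln(5.73444) / 0.008431 = 207.1504 months
= 207.1504/12 years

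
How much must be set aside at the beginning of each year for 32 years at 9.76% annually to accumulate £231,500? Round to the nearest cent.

PMT = 231500 / ( [(1+0.0976)^32 − 1] / 0.0976 × (1+i) ) = 231500 / 210.168277 = 1,101.4983

£1,101.50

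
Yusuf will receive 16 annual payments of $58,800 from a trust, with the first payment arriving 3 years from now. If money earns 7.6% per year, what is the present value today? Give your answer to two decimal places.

$461,263.45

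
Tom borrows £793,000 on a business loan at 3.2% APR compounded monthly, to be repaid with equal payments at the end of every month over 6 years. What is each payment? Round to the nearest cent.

£12,119.67

i = 0.032/12 = 0.00266667 per month; n = 6·12 = 72.
Annuity-PV factor = 65.430825; PMT = 793000 / 65.430825 = 12,119.6698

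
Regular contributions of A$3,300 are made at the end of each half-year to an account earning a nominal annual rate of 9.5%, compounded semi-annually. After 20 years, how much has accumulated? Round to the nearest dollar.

A$375,139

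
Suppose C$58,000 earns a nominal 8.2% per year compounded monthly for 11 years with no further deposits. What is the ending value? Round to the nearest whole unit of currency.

C$142,505

Periodic rate i = 0.082/12 = 0.00683333; n = 11 × 12 = 132 periods.
58,000 × (1+0.00683333)^132 = 58,000 × 2.456978 = 142,504.7233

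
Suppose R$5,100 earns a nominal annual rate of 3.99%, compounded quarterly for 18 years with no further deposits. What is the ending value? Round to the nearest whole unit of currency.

R$10,422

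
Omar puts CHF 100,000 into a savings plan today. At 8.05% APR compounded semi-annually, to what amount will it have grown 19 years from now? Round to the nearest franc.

CHF 447,954

Periodic rate i = 0.0805/2 = 0.04025; n = 19 × 2 = 38 periods.
FV = 100,000 × (1 + 0.04025)^38 = 447,954.1142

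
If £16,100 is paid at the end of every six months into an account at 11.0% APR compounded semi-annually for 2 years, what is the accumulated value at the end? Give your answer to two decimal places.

Periodic rate i = 0.11/2 = 0.055; n = 2 × 2 = 4 periods.
Accumulation factor s(4|0.055) = 4.342266; FV = 16100 × 4.342266 = 69,910.4886

£69,910.49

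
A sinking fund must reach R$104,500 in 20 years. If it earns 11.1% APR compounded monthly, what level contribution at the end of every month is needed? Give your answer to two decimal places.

With 12 periods per year: i = 0.00925, n = 240.
FV-annuity factor = 877.173117; PMT = 104500 / 877.173117 = 119.1327

R$119.13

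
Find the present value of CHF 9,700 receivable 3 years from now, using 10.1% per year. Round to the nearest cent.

CHF 7,267.91

PV = FV·(1+i)^(−n) = 9,700 × 0.749269 = 7,267.9140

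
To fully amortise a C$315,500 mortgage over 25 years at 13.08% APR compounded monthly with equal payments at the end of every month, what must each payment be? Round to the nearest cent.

C$3,577.34

With 12 periods per year: i = 0.0109, n = 300.
Annuity-PV factor = 88.194049; PMT = 315500 / 88.194049 = 3,577.3389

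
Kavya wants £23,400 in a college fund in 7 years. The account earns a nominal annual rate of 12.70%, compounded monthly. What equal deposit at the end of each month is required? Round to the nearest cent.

£174.23

With 12 periods per year: i = 0.0105833, n = 84.
FV-annuity factor = 134.301566; PMT = 23400 / 134.301566 = 174.2348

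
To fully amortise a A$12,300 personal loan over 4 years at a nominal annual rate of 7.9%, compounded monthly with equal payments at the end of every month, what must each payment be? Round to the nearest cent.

A$299.70

i = 0.079/12 = 0.00658333 per month; n = 4·12 = 48.
Annuity-PV factor = 41.040779; PMT = 12300 / 41.040779 = 299.7019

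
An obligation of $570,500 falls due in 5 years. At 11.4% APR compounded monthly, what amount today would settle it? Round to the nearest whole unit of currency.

$323,501

Periodic rate i = 0.114/12 = 0.0095; n = 5 × 12 = 60 periods.
PV = FV·(1+i)^(−n) = 570,500 × 0.567049 = 323,501.4652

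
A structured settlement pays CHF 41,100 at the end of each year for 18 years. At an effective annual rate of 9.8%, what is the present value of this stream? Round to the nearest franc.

PV = PMT · [1 − (1+i)^(−n)] / i = 41100 · 8.307674 = 341,445.3821

CHF 341,445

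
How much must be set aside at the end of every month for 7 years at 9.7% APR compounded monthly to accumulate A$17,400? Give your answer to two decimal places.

A$145.52

With 12 periods per year: i = 0.00808333, n = 84.
FV-annuity factor = 119.570683; PMT = 17400 / 119.570683 = 145.5206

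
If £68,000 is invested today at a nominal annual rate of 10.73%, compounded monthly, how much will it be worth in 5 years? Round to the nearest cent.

Periodic rate i = 0.1073/12 = 0.00894167; n = 5 × 12 = 60 periods.
FV = 68,000 × (1 + 0.00894167)^60 = 116,003.8414

£116,003.84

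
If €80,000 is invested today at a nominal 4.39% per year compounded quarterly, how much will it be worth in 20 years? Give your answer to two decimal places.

€191,568.14

Periodic rate i = 0.0439/4 = 0.010975; n = 20 × 4 = 80 periods.
FV = 80,000 × (1 + 0.010975)^80 = 191,568.1412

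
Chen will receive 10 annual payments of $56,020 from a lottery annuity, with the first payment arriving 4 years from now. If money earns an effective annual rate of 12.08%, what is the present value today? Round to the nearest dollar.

$224,080

PV at t=3 (ordinary 10-year annuity): 56020 × a(10|0.1208) = 56020 × 5.631768 = 315,491.6381
Discount back 3 years: 315,491.6381 × (1+0.1208)^(−3) = 315,491.6381 × 0.710257 = 224,080.2014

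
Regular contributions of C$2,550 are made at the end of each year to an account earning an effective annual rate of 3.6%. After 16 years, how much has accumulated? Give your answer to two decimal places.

C$53,903.23

FV = PMT · [(1+i)^n − 1] / i = 2550 · 21.138521 = 53,903.2276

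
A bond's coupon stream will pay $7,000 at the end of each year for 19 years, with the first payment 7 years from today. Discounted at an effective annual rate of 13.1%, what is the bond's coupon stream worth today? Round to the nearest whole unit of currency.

$23,068

Value one period before first payment (t=6): 7000 × [1 − (1+0.131)^(−19)] / 0.131 = 7000 × 6.897484 = 48,282.3861
PV₀ = 48,282.3861 / (1+0.131)^6 = 48,282.3861 / 2.093031 = 23,068.1674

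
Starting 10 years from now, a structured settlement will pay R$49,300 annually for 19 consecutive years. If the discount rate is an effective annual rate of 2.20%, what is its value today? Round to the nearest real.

PV at t=9 (ordinary 19-year annuity): 49300 × a(19|0.022) = 49300 × 15.393070 = 758,878.3288
Discount back 9 years: 758,878.3288 × (1+0.022)^(−9) = 758,878.3288 × 0.822133 = 623,898.7115

R$623,899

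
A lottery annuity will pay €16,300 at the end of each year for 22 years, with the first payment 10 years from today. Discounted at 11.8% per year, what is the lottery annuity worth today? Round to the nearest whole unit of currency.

€46,270

Value one period before first payment (t=9): 16300 × [1 − (1+0.118)^(−22)] / 0.118 = 16300 × 7.746129 = 126,261.8974
PV₀ = 126,261.8974 / (1+0.118)^9 = 126,261.8974 / 2.728828 = 46,269.6356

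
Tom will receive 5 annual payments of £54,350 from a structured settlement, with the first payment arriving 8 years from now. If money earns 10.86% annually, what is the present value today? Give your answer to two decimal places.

£97,954.96

Value one period before first payment (t=7): 54350 × [1 − (1+0.1086)^(−5)] / 0.1086 = 54350 × 3.708950 = 201,581.4393
Discount back 7 years: 201,581.4393 × (1+0.1086)^(−7) = 201,581.4393 × 0.485932 = 97,954.9578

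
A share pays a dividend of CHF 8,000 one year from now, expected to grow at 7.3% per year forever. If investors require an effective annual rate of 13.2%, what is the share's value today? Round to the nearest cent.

CHF 135,593.22

PV = D₁/(r − g) = 8000/(0.132 − 0.073) = 135,593.2203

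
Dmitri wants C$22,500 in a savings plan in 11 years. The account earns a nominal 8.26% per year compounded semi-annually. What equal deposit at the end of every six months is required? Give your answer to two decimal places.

C$647.13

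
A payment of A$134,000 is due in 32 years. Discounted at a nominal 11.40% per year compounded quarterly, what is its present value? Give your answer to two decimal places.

With 4 periods per year: i = 0.0285, n = 128.
PV = FV·(1+i)^(−n) = 134,000 × 0.027406 = 3,672.4417

A$3,672.44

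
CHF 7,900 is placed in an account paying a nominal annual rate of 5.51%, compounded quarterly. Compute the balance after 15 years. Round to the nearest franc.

CHF 17,952

Periodic rate i = 0.0551/4 = 0.013775; n = 15 × 4 = 60 periods.
FV = PV·(1+i)^n = 7,900 × 2.272452 = 17,952.3672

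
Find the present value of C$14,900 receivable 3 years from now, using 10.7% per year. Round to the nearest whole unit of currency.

Discount factor = (1+0.107)^(−3) = 0.737152; PV = 14,900 × 0.737152 = 10,983.5671

C$10,984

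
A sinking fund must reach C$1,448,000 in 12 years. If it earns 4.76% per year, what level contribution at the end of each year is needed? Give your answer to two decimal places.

C$92,242.49

FV-annuity factor = 15.697754; PMT = 1.448e+06 / 15.697754 = 92,242.4942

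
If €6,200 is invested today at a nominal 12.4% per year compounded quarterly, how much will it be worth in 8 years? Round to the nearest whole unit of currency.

€16,469

i = 0.124/4 = 0.031 per quarter; n = 8·4 = 32.
6,200 × (1+0.031)^32 = 6,200 × 2.656301 = 16,469.0663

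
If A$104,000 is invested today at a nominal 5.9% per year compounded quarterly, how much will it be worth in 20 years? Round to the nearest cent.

Periodic rate i = 0.059/4 = 0.01475; n = 20 × 4 = 80 periods.
FV = PV·(1+i)^n = 104,000 × 3.226449 = 335,550.6917

A$335,550.69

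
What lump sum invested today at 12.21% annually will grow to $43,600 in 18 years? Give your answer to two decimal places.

Discount factor = (1+0.1221)^(−18) = 0.125728; PV = 43,600 × 0.125728 = 5,481.7392

$5,481.74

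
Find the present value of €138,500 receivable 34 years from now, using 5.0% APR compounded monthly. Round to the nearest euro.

€25,391

Periodic rate i = 0.05/12 = 0.00416667; n = 34 × 12 = 408 periods.
PV = 138,500 / (1 + 0.00416667)^408 = 138,500 / 5.454648 = 25,391.1880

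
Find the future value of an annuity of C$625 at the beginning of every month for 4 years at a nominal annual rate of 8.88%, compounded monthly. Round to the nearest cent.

i = 0.0888/12 = 0.0074 per month; n = 4·12 = 48.
FV = PMT · [(1+i)^n − 1] / i × (1+i) = 625 · 57.803199 = 36,126.9991
Payments are at the start of each period, so multiply by (1+i).

C$36,127.00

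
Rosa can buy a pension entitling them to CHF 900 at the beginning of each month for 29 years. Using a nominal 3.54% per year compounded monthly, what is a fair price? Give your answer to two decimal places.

CHF 196,208.24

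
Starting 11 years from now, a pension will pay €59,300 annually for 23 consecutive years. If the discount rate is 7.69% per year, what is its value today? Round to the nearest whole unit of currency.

€300,712

Value one period before first payment (t=10): 59300 × [1 − (1+0.0769)^(−23)] / 0.0769 = 59300 × 10.637764 = 630,819.3819
PV₀ = 630,819.3819 / (1+0.0769)^10 = 630,819.3819 / 2.097750 = 300,712.3461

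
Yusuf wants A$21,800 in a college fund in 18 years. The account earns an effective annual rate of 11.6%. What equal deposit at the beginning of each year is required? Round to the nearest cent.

A$364.87

PMT = 21800 / ( [(1+0.116)^18 − 1] / 0.116 × (1+i) ) = 21800 / 59.747715 = 364.8675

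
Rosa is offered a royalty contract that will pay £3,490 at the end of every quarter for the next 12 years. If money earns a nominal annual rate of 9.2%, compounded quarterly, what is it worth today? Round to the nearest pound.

i = 0.092/4 = 0.023 per quarter; n = 12·4 = 48.
PV = 3490 × [1 − (1+0.023)^(−48)] / 0.023 = 3490 × 28.881996 = 100,798.1648

£100,798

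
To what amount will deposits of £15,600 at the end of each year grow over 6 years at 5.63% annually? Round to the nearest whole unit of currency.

£107,806

Accumulation factor s(6|0.0563) = 6.910631; FV = 15600 × 6.910631 = 107,805.8506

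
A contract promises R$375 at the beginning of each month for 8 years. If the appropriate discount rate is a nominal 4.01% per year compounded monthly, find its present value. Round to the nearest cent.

R$30,855.78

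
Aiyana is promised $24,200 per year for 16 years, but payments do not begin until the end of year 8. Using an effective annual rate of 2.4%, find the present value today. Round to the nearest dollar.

PV at t=7 (ordinary 16-year annuity): 24200 × a(16|0.024) = 24200 × 13.157176 = 318,403.6695
Discount back 7 years: 318,403.6695 × (1+0.024)^(−7) = 318,403.6695 × 0.847033 = 269,698.3986

$269,698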